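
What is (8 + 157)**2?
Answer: 27225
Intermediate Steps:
(8 + 157)**2 = 165**2 = 27225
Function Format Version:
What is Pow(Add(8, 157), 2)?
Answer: 27225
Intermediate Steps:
Pow(Add(8, 157), 2) = Pow(165, 2) = 27225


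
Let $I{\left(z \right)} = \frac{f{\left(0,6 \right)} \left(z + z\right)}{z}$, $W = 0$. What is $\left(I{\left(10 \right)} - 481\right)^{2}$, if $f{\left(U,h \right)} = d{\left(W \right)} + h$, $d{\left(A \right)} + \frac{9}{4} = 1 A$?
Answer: $\frac{896809}{4} \approx 2.242 \cdot 10^{5}$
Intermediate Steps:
$d{\left(A \right)} = - \frac{9}{4} + A$ ($d{\left(A \right)} = - \frac{9}{4} + 1 A = - \frac{9}{4} + A$)
$f{\left(U,h \right)} = - \frac{9}{4} + h$ ($f{\left(U,h \right)} = \left(- \frac{9}{4} + 0\right) + h = - \frac{9}{4} + h$)
$I{\left(z \right)} = \frac{15}{2}$ ($I{\left(z \right)} = \frac{\left(- \frac{9}{4} + 6\right) \left(z + z\right)}{z} = \frac{\frac{15}{4} \cdot 2 z}{z} = \frac{\frac{15}{2} z}{z} = \frac{15}{2}$)
$\left(I{\left(10 \right)} - 481\right)^{2} = \left(\frac{15}{2} - 481\right)^{2} = \left(- \frac{947}{2}\right)^{2} = \frac{896809}{4}$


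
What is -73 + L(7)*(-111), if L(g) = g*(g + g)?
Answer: -10951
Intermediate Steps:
L(g) = 2*g² (L(g) = g*(2*g) = 2*g²)
-73 + L(7)*(-111) = -73 + (2*7²)*(-111) = -73 + (2*49)*(-111) = -73 + 98*(-111) = -73 - 10878 = -10951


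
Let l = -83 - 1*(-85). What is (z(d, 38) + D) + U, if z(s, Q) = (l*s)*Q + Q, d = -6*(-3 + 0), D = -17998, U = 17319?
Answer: 727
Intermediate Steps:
l = 2 (l = -83 + 85 = 2)
d = 18 (d = -6*(-3) = 18)
z(s, Q) = Q + 2*Q*s (z(s, Q) = (2*s)*Q + Q = 2*Q*s + Q = Q + 2*Q*s)
(z(d, 38) + D) + U = (38*(1 + 2*18) - 17998) + 17319 = (38*(1 + 36) - 17998) + 17319 = (38*37 - 17998) + 17319 = (1406 - 17998) + 17319 = -16592 + 17319 = 727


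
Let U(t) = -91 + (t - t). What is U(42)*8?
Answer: -728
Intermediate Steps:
U(t) = -91 (U(t) = -91 + 0 = -91)
U(42)*8 = -91*8 = -728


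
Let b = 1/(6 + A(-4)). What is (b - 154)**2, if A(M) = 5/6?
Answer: 39790864/1681 ≈ 23671.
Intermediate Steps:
A(M) = 5/6 (A(M) = 5*(1/6) = 5/6)
b = 6/41 (b = 1/(6 + 5/6) = 1/(41/6) = 6/41 ≈ 0.14634)
(b - 154)**2 = (6/41 - 154)**2 = (-6308/41)**2 = 39790864/1681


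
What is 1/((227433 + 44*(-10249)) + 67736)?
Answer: -1/155787 ≈ -6.4190e-6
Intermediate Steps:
1/((227433 + 44*(-10249)) + 67736) = 1/((227433 - 450956) + 67736) = 1/(-223523 + 67736) = 1/(-155787) = -1/155787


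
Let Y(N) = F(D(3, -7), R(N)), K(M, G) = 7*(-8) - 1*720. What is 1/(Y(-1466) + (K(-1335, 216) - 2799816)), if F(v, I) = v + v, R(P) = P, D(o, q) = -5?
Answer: -1/2800602 ≈ -3.5707e-7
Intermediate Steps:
K(M, G) = -776 (K(M, G) = -56 - 720 = -776)
F(v, I) = 2*v
Y(N) = -10 (Y(N) = 2*(-5) = -10)
1/(Y(-1466) + (K(-1335, 216) - 2799816)) = 1/(-10 + (-776 - 2799816)) = 1/(-10 - 2800592) = 1/(-2800602) = -1/2800602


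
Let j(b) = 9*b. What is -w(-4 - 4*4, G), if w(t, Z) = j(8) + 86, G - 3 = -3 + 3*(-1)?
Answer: -158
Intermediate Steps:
G = -3 (G = 3 + (-3 + 3*(-1)) = 3 + (-3 - 3) = 3 - 6 = -3)
w(t, Z) = 158 (w(t, Z) = 9*8 + 86 = 72 + 86 = 158)
-w(-4 - 4*4, G) = -1*158 = -158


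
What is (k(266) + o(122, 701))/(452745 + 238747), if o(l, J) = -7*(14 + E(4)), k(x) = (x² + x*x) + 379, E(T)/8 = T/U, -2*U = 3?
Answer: 425827/2074476 ≈ 0.20527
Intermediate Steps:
U = -3/2 (U = -½*3 = -3/2 ≈ -1.5000)
E(T) = -16*T/3 (E(T) = 8*(T/(-3/2)) = 8*(T*(-⅔)) = 8*(-2*T/3) = -16*T/3)
k(x) = 379 + 2*x² (k(x) = (x² + x²) + 379 = 2*x² + 379 = 379 + 2*x²)
o(l, J) = 154/3 (o(l, J) = -7*(14 - 16/3*4) = -7*(14 - 64/3) = -7*(-22/3) = 154/3)
(k(266) + o(122, 701))/(452745 + 238747) = ((379 + 2*266²) + 154/3)/(452745 + 238747) = ((379 + 2*70756) + 154/3)/691492 = ((379 + 141512) + 154/3)*(1/691492) = (141891 + 154/3)*(1/691492) = (425827/3)*(1/691492) = 425827/2074476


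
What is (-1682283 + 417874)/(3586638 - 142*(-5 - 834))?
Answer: -1264409/3705776 ≈ -0.34120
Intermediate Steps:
(-1682283 + 417874)/(3586638 - 142*(-5 - 834)) = -1264409/(3586638 - 142*(-839)) = -1264409/(3586638 + 119138) = -1264409/3705776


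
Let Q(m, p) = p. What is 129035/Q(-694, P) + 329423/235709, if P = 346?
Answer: 30528691173/81555314 ≈ 374.33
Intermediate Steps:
129035/Q(-694, P) + 329423/235709 = 129035/346 + 329423/235709 = 30528691173/81555314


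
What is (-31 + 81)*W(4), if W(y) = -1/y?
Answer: -25/2 ≈ -12.500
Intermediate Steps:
(-31 + 81)*W(4) = (-31 + 81)*(-1/4) = 50*(-1*1/4) = 50*(-1/4) = -25/2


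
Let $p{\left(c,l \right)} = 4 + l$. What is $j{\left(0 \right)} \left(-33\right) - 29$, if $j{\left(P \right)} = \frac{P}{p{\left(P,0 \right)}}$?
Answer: $-29$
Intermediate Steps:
$j{\left(P \right)} = \frac{P}{4}$ ($j{\left(P \right)} = \frac{P}{4 + 0} = \frac{P}{4}$)
$j{\left(0 \right)} \left(-33\right) - 29 = \frac{1}{4} \cdot 0 \left(-33\right) - 29 = 0 \left(-33\right) - 29 = 0 - 29 = -29$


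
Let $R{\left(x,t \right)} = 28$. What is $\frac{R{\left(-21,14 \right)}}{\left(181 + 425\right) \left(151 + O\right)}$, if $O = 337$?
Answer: $\frac{7}{73932} \approx 9.4682 \cdot 10^{-5}$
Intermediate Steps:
$\frac{R{\left(-21,14 \right)}}{\left(181 + 425\right) \left(151 + O\right)} = \frac{28}{\left(181 + 425\right) \left(151 + 337\right)} = \frac{28}{606 \cdot 488} = \frac{28}{295728} = 28 \cdot \frac{1}{295728} = \frac{7}{73932}$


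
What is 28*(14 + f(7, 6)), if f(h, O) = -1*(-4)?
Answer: 504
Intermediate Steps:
f(h, O) = 4
28*(14 + f(7, 6)) = 28*(14 + 4) = 28*18 = 504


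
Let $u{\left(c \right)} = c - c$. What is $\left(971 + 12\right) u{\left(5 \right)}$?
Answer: $0$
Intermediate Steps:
$u{\left(c \right)} = 0$
$\left(971 + 12\right) u{\left(5 \right)} = \left(971 + 12\right) 0 = 983 \cdot 0 = 0$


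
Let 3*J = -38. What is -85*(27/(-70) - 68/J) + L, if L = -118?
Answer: -144047/266 ≈ -541.53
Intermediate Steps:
J = -38/3 (J = (⅓)*(-38) = -38/3 ≈ -12.667)
-85*(27/(-70) - 68/J) + L = -85*(27/(-70) - 68/(-38/3)) - 118 = -85*(27*(-1/70) - 68*(-3/38)) - 118 = -85*(-27/70 + 102/19) - 118 = -85*6627/1330 - 118 = -112659/266 - 118 = -144047/266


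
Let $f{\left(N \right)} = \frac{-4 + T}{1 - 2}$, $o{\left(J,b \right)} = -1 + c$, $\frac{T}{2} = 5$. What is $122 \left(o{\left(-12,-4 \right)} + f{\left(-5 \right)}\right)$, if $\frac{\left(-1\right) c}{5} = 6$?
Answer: $-4514$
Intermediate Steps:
$c = -30$ ($c = \left(-5\right) 6 = -30$)
$T = 10$ ($T = 2 \cdot 5 = 10$)
$o{\left(J,b \right)} = -31$ ($o{\left(J,b \right)} = -1 - 30 = -31$)
$f{\left(N \right)} = -6$ ($f{\left(N \right)} = \frac{-4 + 10}{1 - 2} = \frac{6}{-1} = 6 \left(-1\right) = -6$)
$122 \left(o{\left(-12,-4 \right)} + f{\left(-5 \right)}\right) = 122 \left(-31 - 6\right) = 122 \left(-37\right) = -4514$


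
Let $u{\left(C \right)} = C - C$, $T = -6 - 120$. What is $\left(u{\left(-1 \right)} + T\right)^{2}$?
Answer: $15876$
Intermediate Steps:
$T = -126$ ($T = -6 - 120 = -126$)
$u{\left(C \right)} = 0$
$\left(u{\left(-1 \right)} + T\right)^{2} = \left(0 - 126\right)^{2} = \left(-126\right)^{2} = 15876$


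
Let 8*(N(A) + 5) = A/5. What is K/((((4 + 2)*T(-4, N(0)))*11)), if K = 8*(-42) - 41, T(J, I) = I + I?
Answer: 377/660 ≈ 0.57121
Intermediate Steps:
N(A) = -5 + A/40 (N(A) = -5 + (A/5)/8 = -5 + A/40)
T(J, I) = 2*I
K = -377 (K = -336 - 41 = -377)
K/((((4 + 2)*T(-4, N(0)))*11)) = -377*1/(22*(-5 + (1/40)*0)*(4 + 2)) = -377*1/(132*(-5 + 0)) = -377/((6*(2*(-5)))*11) = -377/((6*(-10))*11) = -377/((-60*11)) = -377/(-660) = -377*(-1/660) = 377/660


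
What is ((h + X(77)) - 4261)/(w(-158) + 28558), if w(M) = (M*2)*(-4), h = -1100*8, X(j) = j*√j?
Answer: -353/806 + 77*√77/29822 ≈ -0.41531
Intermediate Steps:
X(j) = j^(3/2)
h = -8800
w(M) = -8*M (w(M) = (2*M)*(-4) = -8*M)
((h + X(77)) - 4261)/(w(-158) + 28558) = ((-8800 + 77^(3/2)) - 4261)/(-8*(-158) + 28558) = ((-8800 + 77*√77) - 4261)/(1264 + 28558) = (-13061 + 77*√77)/29822 = (-13061 + 77*√77)*(1/29822) = -353/806 + 77*√77/29822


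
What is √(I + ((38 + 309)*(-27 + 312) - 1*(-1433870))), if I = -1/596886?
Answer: √546082626963477054/596886 ≈ 1238.0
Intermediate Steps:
I = -1/596886 (I = -1*1/596886 = -1/596886 ≈ -1.6754e-6)
√(I + ((38 + 309)*(-27 + 312) - 1*(-1433870))) = √(-1/596886 + ((38 + 309)*(-27 + 312) - 1*(-1433870))) = √(-1/596886 + (347*285 + 1433870)) = √(-1/596886 + (98895 + 1433870)) = √(-1/596886 + 1532765) = √(914885969789/596886) = √546082626963477054/596886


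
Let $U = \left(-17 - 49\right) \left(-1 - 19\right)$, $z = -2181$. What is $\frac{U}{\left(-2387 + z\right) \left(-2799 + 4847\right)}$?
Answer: $- \frac{165}{1169408} \approx -0.0001411$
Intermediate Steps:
$U = 1320$ ($U = \left(-66\right) \left(-20\right) = 1320$)
$\frac{U}{\left(-2387 + z\right) \left(-2799 + 4847\right)} = \frac{1320}{\left(-2387 - 2181\right) \left(-2799 + 4847\right)} = \frac{1320}{\left(-4568\right) 2048} = \frac{1320}{-9355264} = 1320 \left(- \frac{1}{9355264}\right) = - \frac{165}{1169408}$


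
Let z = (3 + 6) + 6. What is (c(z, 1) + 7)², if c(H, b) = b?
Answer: 64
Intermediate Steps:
z = 15 (z = 9 + 6 = 15)
(c(z, 1) + 7)² = (1 + 7)² = 8² = 64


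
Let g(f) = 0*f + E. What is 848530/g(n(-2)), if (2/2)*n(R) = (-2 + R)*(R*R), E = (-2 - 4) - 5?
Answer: -848530/11 ≈ -77139.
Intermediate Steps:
E = -11 (E = -6 - 5 = -11)
n(R) = R²*(-2 + R) (n(R) = (-2 + R)*(R*R) = (-2 + R)*R² = R²*(-2 + R))
g(f) = -11 (g(f) = 0*f - 11 = 0 - 11 = -11)
848530/g(n(-2)) = 848530/(-11) = 848530*(-1/11) = -848530/11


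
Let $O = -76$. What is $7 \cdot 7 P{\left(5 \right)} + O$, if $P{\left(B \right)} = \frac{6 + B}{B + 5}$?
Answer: $- \frac{221}{10} \approx -22.1$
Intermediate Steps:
$P{\left(B \right)} = \frac{6 + B}{5 + B}$
$7 \cdot 7 P{\left(5 \right)} + O = 7 \cdot 7 \frac{6 + 5}{5 + 5} - 76 = 49 \cdot \frac{1}{10} \cdot 11 - 76 = 49 \cdot \frac{11}{10} - 76 = \frac{539}{10} - 76 = - \frac{221}{10}$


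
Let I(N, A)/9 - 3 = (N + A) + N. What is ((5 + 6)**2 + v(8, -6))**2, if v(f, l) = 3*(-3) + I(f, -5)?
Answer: 56644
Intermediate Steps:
I(N, A) = 27 + 9*A + 18*N (I(N, A) = 27 + 9*((N + A) + N) = 27 + 9*((A + N) + N) = 27 + 9*(A + 2*N) = 27 + (9*A + 18*N) = 27 + 9*A + 18*N)
v(f, l) = -27 + 18*f (v(f, l) = 3*(-3) + (27 + 9*(-5) + 18*f) = -9 + (27 - 45 + 18*f) = -9 + (-18 + 18*f) = -27 + 18*f)
((5 + 6)**2 + v(8, -6))**2 = ((5 + 6)**2 + (-27 + 18*8))**2 = (11**2 + (-27 + 144))**2 = (121 + 117)**2 = 238**2 = 56644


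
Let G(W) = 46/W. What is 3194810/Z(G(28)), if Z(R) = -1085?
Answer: -638962/217 ≈ -2944.5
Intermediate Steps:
3194810/Z(G(28)) = 3194810/(-1085) = 3194810*(-1/1085) = -638962/217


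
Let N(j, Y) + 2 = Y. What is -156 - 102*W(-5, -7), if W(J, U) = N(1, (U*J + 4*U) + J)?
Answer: -156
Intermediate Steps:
N(j, Y) = -2 + Y
W(J, U) = -2 + J + 4*U + J*U (W(J, U) = -2 + ((U*J + 4*U) + J) = -2 + ((J*U + 4*U) + J) = -2 + ((4*U + J*U) + J) = -2 + (J + 4*U + J*U) = -2 + J + 4*U + J*U)
-156 - 102*W(-5, -7) = -156 - 102*(-2 - 5 + 4*(-7) - 5*(-7)) = -156 - 102*(-2 - 5 - 28 + 35) = -156 - 102*0 = -156 + 0 = -156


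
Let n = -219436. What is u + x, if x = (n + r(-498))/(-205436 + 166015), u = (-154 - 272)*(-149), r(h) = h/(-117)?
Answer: 97594691444/1537419 ≈ 63480.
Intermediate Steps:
r(h) = -h/117 (r(h) = h*(-1/117) = -h/117)
u = 63474 (u = -426*(-149) = 63474)
x = 8557838/1537419 (x = (-219436 - 1/117*(-498))/(-205436 + 166015) = (-219436 + 166/39)/(-39421) = -8557838/39*(-1/39421) = 8557838/1537419 ≈ 5.5664)
u + x = 63474 + 8557838/1537419 = 97594691444/1537419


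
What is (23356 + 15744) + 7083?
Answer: 46183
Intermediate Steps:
(23356 + 15744) + 7083 = 39100 + 7083 = 46183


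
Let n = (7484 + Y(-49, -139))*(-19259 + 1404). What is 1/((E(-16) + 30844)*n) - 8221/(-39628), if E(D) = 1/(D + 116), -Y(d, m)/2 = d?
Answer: 343272583110951201/1654689931095545308 ≈ 0.20745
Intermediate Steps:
Y(d, m) = -2*d
E(D) = 1/(116 + D)
n = -135376610 (n = (7484 - 2*(-49))*(-19259 + 1404) = (7484 + 98)*(-17855) = 7582*(-17855) = -135376610)
1/((E(-16) + 30844)*n) - 8221/(-39628) = 1/((1/(116 - 16) + 30844)*(-135376610)) - 8221/(-39628) = -1/135376610/(1/100 + 30844) - 8221*(-1/39628) = -1/135376610/(1/100 + 30844) + 8221/39628 = -1/135376610/(3084401/100) + 8221/39628 = (100/3084401)*(-1/135376610) + 8221/39628 = -10/41755575126061 + 8221/39628 = 343272583110951201/1654689931095545308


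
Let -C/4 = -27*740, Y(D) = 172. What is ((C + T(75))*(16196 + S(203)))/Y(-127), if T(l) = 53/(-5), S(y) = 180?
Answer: 1635745418/215 ≈ 7.6081e+6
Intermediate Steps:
C = 79920 (C = -(-108)*740 = -4*(-19980) = 79920)
T(l) = -53/5 (T(l) = 53*(-1/5) = -53/5)
((C + T(75))*(16196 + S(203)))/Y(-127) = ((79920 - 53/5)*(16196 + 180))/172 = ((399547/5)*16376)*(1/172) = (6542981672/5)*(1/172) = 1635745418/215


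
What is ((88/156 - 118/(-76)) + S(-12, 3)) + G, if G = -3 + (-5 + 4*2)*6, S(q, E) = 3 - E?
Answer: 25367/1482 ≈ 17.117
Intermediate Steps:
G = 15 (G = -3 + (-5 + 8)*6 = -3 + 3*6 = -3 + 18 = 15)
((88/156 - 118/(-76)) + S(-12, 3)) + G = ((88/156 - 118/(-76)) + (3 - 1*3)) + 15 = ((88*(1/156) - 118*(-1/76)) + (3 - 3)) + 15 = ((22/39 + 59/38) + 0) + 15 = (3137/1482 + 0) + 15 = 3137/1482 + 15 = 25367/1482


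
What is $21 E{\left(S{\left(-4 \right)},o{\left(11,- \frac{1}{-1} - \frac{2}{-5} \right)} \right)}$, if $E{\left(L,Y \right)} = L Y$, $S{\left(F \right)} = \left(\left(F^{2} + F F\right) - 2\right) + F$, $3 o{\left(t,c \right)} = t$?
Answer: $2002$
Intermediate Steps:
$o{\left(t,c \right)} = \frac{t}{3}$
$S{\left(F \right)} = -2 + F + 2 F^{2}$ ($S{\left(F \right)} = \left(\left(F^{2} + F^{2}\right) - 2\right) + F = \left(2 F^{2} - 2\right) + F = \left(-2 + 2 F^{2}\right) + F = -2 + F + 2 F^{2}$)
$21 E{\left(S{\left(-4 \right)},o{\left(11,- \frac{1}{-1} - \frac{2}{-5} \right)} \right)} = 21 \left(-2 - 4 + 2 \left(-4\right)^{2}\right) \frac{1}{3} \cdot 11 = 21 \left(-2 - 4 + 2 \cdot 16\right) \frac{11}{3} = 21 \left(-2 - 4 + 32\right) \frac{11}{3} = 21 \cdot 26 \cdot \frac{11}{3} = 21 \cdot \frac{286}{3} = 2002$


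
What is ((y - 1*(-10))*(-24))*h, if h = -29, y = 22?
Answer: 22272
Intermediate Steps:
((y - 1*(-10))*(-24))*h = ((22 - 1*(-10))*(-24))*(-29) = ((22 + 10)*(-24))*(-29) = (32*(-24))*(-29) = -768*(-29) = 22272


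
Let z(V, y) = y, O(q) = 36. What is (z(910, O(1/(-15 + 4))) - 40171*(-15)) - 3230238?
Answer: -2627637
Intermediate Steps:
(z(910, O(1/(-15 + 4))) - 40171*(-15)) - 3230238 = (36 - 40171*(-15)) - 3230238 = (36 + 602565) - 3230238 = 602601 - 3230238 = -2627637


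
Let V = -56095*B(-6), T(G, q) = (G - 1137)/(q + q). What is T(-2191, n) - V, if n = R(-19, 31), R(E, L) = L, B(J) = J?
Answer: -10435334/31 ≈ -3.3662e+5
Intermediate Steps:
n = 31
T(G, q) = (-1137 + G)/(2*q) (T(G, q) = (-1137 + G)/((2*q)) = (-1137 + G)*(1/(2*q)) = (-1137 + G)/(2*q))
V = 336570 (V = -56095*(-6) = 336570)
T(-2191, n) - V = (½)*(-1137 - 2191)/31 - 1*336570 = (½)*(1/31)*(-3328) - 336570 = -1664/31 - 336570 = -10435334/31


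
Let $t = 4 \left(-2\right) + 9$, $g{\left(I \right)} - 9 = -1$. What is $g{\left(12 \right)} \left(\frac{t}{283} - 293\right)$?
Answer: $- \frac{663344}{283} \approx -2344.0$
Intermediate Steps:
$g{\left(I \right)} = 8$ ($g{\left(I \right)} = 9 - 1 = 8$)
$t = 1$ ($t = -8 + 9 = 1$)
$g{\left(12 \right)} \left(\frac{t}{283} - 293\right) = 8 \left(1 \cdot \frac{1}{283} - 293\right) = 8 \left(\frac{1}{283} - 293\right) = 8 \left(- \frac{82918}{283}\right) = - \frac{663344}{283}$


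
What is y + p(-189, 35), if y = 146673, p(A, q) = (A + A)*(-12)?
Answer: 151209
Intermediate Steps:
p(A, q) = -24*A (p(A, q) = (2*A)*(-12) = -24*A)
y + p(-189, 35) = 146673 - 24*(-189) = 146673 + 4536 = 151209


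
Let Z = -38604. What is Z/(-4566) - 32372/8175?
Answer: 27962858/6221175 ≈ 4.4948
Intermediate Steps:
Z/(-4566) - 32372/8175 = -38604/(-4566) - 32372/8175 = -38604*(-1/4566) - 32372*1/8175 = 6434/761 - 32372/8175 = 27962858/6221175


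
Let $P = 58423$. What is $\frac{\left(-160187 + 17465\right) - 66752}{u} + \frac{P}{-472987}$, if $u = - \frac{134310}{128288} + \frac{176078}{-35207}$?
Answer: $\frac{11776310272038702527}{340019732430941} \approx 34634.0$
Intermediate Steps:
$u = - \frac{718877543}{118858832}$ ($u = \left(-134310\right) \frac{1}{128288} + 176078 \left(- \frac{1}{35207}\right) = - \frac{67155}{64144} - \frac{176078}{35207} = - \frac{718877543}{118858832} \approx -6.0482$)
$\frac{\left(-160187 + 17465\right) - 66752}{u} + \frac{P}{-472987} = \frac{\left(-160187 + 17465\right) - 66752}{- \frac{718877543}{118858832}} + \frac{58423}{-472987} = \left(-142722 - 66752\right) \left(- \frac{118858832}{718877543}\right) + 58423 \left(- \frac{1}{472987}\right) = \left(-209474\right) \left(- \frac{118858832}{718877543}\right) - \frac{58423}{472987} = \frac{24897834974368}{718877543} - \frac{58423}{472987} = \frac{11776310272038702527}{340019732430941}$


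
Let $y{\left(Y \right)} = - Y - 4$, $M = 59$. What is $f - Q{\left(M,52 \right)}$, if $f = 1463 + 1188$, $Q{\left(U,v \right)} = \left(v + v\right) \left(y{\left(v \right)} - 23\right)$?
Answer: $10867$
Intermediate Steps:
$y{\left(Y \right)} = -4 - Y$
$Q{\left(U,v \right)} = 2 v \left(-27 - v\right)$ ($Q{\left(U,v \right)} = \left(v + v\right) \left(\left(-4 - v\right) - 23\right) = 2 v \left(-27 - v\right)$)
$f = 2651$
$f - Q{\left(M,52 \right)} = 2651 - \left(-2\right) 52 \left(27 + 52\right) = 2651 - \left(-2\right) 52 \cdot 79 = 2651 - -8216 = 2651 + 8216 = 10867$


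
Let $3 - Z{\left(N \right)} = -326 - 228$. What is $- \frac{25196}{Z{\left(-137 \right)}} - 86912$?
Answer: $- \frac{48435180}{557} \approx -86957.0$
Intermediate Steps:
$Z{\left(N \right)} = 557$ ($Z{\left(N \right)} = 3 - \left(-326 - 228\right) = 3 - -554 = 3 + 554 = 557$)
$- \frac{25196}{Z{\left(-137 \right)}} - 86912 = - \frac{25196}{557} - 86912 = - \frac{48435180}{557}$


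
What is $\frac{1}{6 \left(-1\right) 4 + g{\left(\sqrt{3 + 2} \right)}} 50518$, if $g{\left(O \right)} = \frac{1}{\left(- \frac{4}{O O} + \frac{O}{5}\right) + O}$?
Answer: $- \frac{197828488}{93479} - \frac{1515540 \sqrt{5}}{93479} \approx -2152.5$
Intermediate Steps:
$g{\left(O \right)} = \frac{1}{- \frac{4}{O^{2}} + \frac{6 O}{5}}$ ($g{\left(O \right)} = \frac{1}{\left(- \frac{4}{O^{2}} + O \frac{1}{5}\right) + O} = \frac{1}{\left(- \frac{4}{O^{2}} + \frac{O}{5}\right) + O} = \frac{1}{- \frac{4}{O^{2}} + \frac{6 O}{5}}$)
$\frac{1}{6 \left(-1\right) 4 + g{\left(\sqrt{3 + 2} \right)}} 50518 = \frac{1}{6 \left(-1\right) 4 + \frac{5 \left(\sqrt{3 + 2}\right)^{2}}{2 \left(-10 + 3 \left(\sqrt{3 + 2}\right)^{3}\right)}} 50518 = \frac{1}{\left(-6\right) 4 + \frac{5 \left(\sqrt{5}\right)^{2}}{2 \left(-10 + 3 \left(\sqrt{5}\right)^{3}\right)}} 50518 = \frac{1}{-24 + \frac{5}{2} \cdot 5 \frac{1}{-10 + 3 \cdot 5 \sqrt{5}}} \cdot 50518 = \frac{1}{-24 + \frac{5}{2} \cdot 5 \frac{1}{-10 + 15 \sqrt{5}}} \cdot 50518 = \frac{1}{-24 + \frac{25}{2 \left(-10 + 15 \sqrt{5}\right)}} 50518 = \frac{50518}{-24 + \frac{25}{2 \left(-10 + 15 \sqrt{5}\right)}}$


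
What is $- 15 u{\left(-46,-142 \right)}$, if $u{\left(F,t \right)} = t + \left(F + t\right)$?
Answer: $4950$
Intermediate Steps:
$u{\left(F,t \right)} = F + 2 t$
$- 15 u{\left(-46,-142 \right)} = - 15 \left(-46 + 2 \left(-142\right)\right) = - 15 \left(-46 - 284\right) = \left(-15\right) \left(-330\right) = 4950$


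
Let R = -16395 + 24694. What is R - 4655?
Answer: 3644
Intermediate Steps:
R = 8299
R - 4655 = 8299 - 4655 = 3644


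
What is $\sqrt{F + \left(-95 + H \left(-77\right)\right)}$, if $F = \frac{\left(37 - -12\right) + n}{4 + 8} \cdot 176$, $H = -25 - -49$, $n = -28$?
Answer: $i \sqrt{1635} \approx 40.435 i$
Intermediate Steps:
$H = 24$ ($H = -25 + 49 = 24$)
$F = 308$ ($F = \frac{\left(37 - -12\right) - 28}{4 + 8} \cdot 176 = \frac{\left(37 + 12\right) - 28}{12} \cdot 176 = \left(49 - 28\right) \frac{1}{12} \cdot 176 = 21 \cdot \frac{1}{12} \cdot 176 = \frac{7}{4} \cdot 176 = 308$)
$\sqrt{F + \left(-95 + H \left(-77\right)\right)} = \sqrt{308 + \left(-95 + 24 \left(-77\right)\right)} = \sqrt{308 - 1943} = \sqrt{-1635} = i \sqrt{1635}$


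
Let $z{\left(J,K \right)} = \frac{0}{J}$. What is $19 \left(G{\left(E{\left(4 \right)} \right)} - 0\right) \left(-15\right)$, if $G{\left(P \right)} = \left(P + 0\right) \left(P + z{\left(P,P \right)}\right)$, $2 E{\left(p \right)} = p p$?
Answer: $-18240$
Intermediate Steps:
$z{\left(J,K \right)} = 0$
$E{\left(p \right)} = \frac{p^{2}}{2}$ ($E{\left(p \right)} = \frac{p p}{2} = \frac{p^{2}}{2}$)
$G{\left(P \right)} = P^{2}$ ($G{\left(P \right)} = \left(P + 0\right) \left(P + 0\right) = P P = P^{2}$)
$19 \left(G{\left(E{\left(4 \right)} \right)} - 0\right) \left(-15\right) = 19 \left(\left(\frac{4^{2}}{2}\right)^{2} - 0\right) \left(-15\right) = 19 \left(\left(\frac{1}{2} \cdot 16\right)^{2} + 0\right) \left(-15\right) = 19 \left(8^{2} + 0\right) \left(-15\right) = 19 \left(64 + 0\right) \left(-15\right) = 19 \cdot 64 \left(-15\right) = 1216 \left(-15\right) = -18240$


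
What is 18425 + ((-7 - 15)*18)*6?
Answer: 16049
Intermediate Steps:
18425 + ((-7 - 15)*18)*6 = 18425 - 22*18*6 = 18425 - 396*6 = 18425 - 2376 = 16049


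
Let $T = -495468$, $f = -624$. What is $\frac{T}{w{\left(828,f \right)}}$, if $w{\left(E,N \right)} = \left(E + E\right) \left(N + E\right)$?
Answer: $- \frac{13763}{9384} \approx -1.4666$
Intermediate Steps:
$w{\left(E,N \right)} = 2 E \left(E + N\right)$
$\frac{T}{w{\left(828,f \right)}} = - \frac{495468}{2 \cdot 828 \left(828 - 624\right)} = - \frac{495468}{2 \cdot 828 \cdot 204} = - \frac{495468}{337824} = \left(-495468\right) \frac{1}{337824} = - \frac{13763}{9384}$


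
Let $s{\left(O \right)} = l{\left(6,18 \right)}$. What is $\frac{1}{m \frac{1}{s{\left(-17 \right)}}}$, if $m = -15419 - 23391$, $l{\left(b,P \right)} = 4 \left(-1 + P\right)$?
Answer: $- \frac{34}{19405} \approx -0.0017521$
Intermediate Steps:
$l{\left(b,P \right)} = -4 + 4 P$
$s{\left(O \right)} = 68$ ($s{\left(O \right)} = -4 + 4 \cdot 18 = -4 + 72 = 68$)
$m = -38810$
$\frac{1}{m \frac{1}{s{\left(-17 \right)}}} = \frac{1}{\left(-38810\right) \frac{1}{68}} = \frac{1}{- \frac{19405}{34}} = - \frac{34}{19405}$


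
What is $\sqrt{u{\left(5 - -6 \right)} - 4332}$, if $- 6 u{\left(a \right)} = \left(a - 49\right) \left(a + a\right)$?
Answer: $\frac{i \sqrt{37734}}{3} \approx 64.751 i$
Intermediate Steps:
$u{\left(a \right)} = - \frac{a \left(-49 + a\right)}{3}$ ($u{\left(a \right)} = - \frac{\left(a - 49\right) \left(a + a\right)}{6} = - \frac{\left(-49 + a\right) 2 a}{6} = - \frac{2 a \left(-49 + a\right)}{6} = - \frac{a \left(-49 + a\right)}{3}$)
$\sqrt{u{\left(5 - -6 \right)} - 4332} = \sqrt{\frac{\left(5 - -6\right) \left(49 - \left(5 - -6\right)\right)}{3} - 4332} = \sqrt{\frac{\left(5 + 6\right) \left(49 - \left(5 + 6\right)\right)}{3} - 4332} = \sqrt{\frac{1}{3} \cdot 11 \left(49 - 11\right) - 4332} = \sqrt{\frac{1}{3} \cdot 11 \cdot 38 - 4332} = \sqrt{\frac{418}{3} - 4332} = \sqrt{- \frac{12578}{3}} = \frac{i \sqrt{37734}}{3}$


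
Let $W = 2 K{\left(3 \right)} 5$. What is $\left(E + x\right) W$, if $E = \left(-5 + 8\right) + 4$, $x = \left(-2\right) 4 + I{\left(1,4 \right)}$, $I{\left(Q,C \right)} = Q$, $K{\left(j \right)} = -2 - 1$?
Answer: $0$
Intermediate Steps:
$K{\left(j \right)} = -3$ ($K{\left(j \right)} = -2 - 1 = -3$)
$x = -7$ ($x = \left(-2\right) 4 + 1 = -8 + 1 = -7$)
$W = -30$ ($W = 2 \left(\left(-3\right) 5\right) = 2 \left(-15\right) = -30$)
$E = 7$ ($E = 3 + 4 = 7$)
$\left(E + x\right) W = \left(7 - 7\right) \left(-30\right) = 0 \left(-30\right) = 0$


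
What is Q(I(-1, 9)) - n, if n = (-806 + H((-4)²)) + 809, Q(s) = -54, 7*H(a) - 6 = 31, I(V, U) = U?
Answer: -436/7 ≈ -62.286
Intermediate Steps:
H(a) = 37/7 (H(a) = 6/7 + (⅐)*31 = 6/7 + 31/7 = 37/7)
n = 58/7 (n = (-806 + 37/7) + 809 = -5605/7 + 809 = 58/7 ≈ 8.2857)
Q(I(-1, 9)) - n = -54 - 1*58/7 = -54 - 58/7 = -436/7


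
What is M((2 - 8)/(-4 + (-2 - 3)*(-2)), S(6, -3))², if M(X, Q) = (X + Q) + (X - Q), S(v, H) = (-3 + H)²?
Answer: 4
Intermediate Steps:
M(X, Q) = 2*X (M(X, Q) = (Q + X) + (X - Q) = 2*X)
M((2 - 8)/(-4 + (-2 - 3)*(-2)), S(6, -3))² = (2*((2 - 8)/(-4 + (-2 - 3)*(-2))))² = (2*(-6/(-4 - 5*(-2))))² = (2*(-6/(-4 + 10)))² = (2*(-6/6))² = (2*(-6*⅙))² = (2*(-1))² = (-2)² = 4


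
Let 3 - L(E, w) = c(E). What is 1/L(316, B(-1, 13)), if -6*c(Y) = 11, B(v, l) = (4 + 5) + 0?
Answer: 6/29 ≈ 0.20690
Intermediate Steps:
B(v, l) = 9 (B(v, l) = 9 + 0 = 9)
c(Y) = -11/6 (c(Y) = -⅙*11 = -11/6)
L(E, w) = 29/6 (L(E, w) = 3 - 1*(-11/6) = 3 + 11/6 = 29/6)
1/L(316, B(-1, 13)) = 1/(29/6) = 6/29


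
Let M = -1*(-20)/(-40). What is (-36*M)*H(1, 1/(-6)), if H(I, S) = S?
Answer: -3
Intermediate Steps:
M = -½ (M = 20*(-1/40) = -½ ≈ -0.50000)
(-36*M)*H(1, 1/(-6)) = (-36*(-½))*(1/(-6)) = 18*(1*(-⅙)) = 18*(-⅙) = -3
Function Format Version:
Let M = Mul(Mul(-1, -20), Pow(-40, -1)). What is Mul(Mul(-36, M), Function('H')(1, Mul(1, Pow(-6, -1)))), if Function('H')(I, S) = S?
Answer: -3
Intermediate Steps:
M = Rational(-1, 2) (M = Mul(20, Rational(-1, 40)) = Rational(-1, 2) ≈ -0.50000)
Mul(Mul(-36, M), Function('H')(1, Mul(1, Pow(-6, -1)))) = Mul(Mul(-36, Rational(-1, 2)), Mul(1, Pow(-6, -1))) = Mul(18, Mul(1, Rational(-1, 6))) = Mul(18, Rational(-1, 6)) = -3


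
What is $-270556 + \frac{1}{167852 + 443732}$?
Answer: $- \frac{165467720703}{611584} \approx -2.7056 \cdot 10^{5}$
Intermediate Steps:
$-270556 + \frac{1}{167852 + 443732} = -270556 + \frac{1}{611584} = - \frac{165467720703}{611584}$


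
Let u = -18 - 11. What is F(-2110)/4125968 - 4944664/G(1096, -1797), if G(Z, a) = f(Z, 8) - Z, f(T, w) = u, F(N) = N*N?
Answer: 5101633511813/1160428500 ≈ 4396.3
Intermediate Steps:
F(N) = N**2
u = -29
f(T, w) = -29
G(Z, a) = -29 - Z
F(-2110)/4125968 - 4944664/G(1096, -1797) = (-2110)**2/4125968 - 4944664/(-29 - 1*1096) = 4452100*(1/4125968) - 4944664/(-29 - 1096) = 1113025/1031492 - 4944664/(-1125) = 1113025/1031492 - 4944664*(-1/1125) = 1113025/1031492 + 4944664/1125 = 5101633511813/1160428500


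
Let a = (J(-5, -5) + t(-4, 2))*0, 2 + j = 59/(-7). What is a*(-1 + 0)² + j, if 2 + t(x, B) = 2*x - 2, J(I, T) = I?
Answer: -73/7 ≈ -10.429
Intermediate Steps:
t(x, B) = -4 + 2*x (t(x, B) = -2 + (2*x - 2) = -2 + (-2 + 2*x) = -4 + 2*x)
j = -73/7 (j = -2 + 59/(-7) = -2 + 59*(-⅐) = -2 - 59/7 = -73/7 ≈ -10.429)
a = 0 (a = (-5 + (-4 + 2*(-4)))*0 = (-5 + (-4 - 8))*0 = (-5 - 12)*0 = -17*0 = 0)
a*(-1 + 0)² + j = 0*(-1 + 0)² - 73/7 = 0*(-1)² - 73/7 = 0*1 - 73/7 = 0 - 73/7 = -73/7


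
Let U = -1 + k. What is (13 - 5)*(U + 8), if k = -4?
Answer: 24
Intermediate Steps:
U = -5 (U = -1 - 4 = -5)
(13 - 5)*(U + 8) = (13 - 5)*(-5 + 8) = 8*3 = 24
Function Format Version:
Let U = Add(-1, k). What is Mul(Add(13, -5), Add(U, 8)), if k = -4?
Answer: 24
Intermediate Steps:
U = -5 (U = Add(-1, -4) = -5)
Mul(Add(13, -5), Add(U, 8)) = Mul(Add(13, -5), Add(-5, 8)) = Mul(8, 3) = 24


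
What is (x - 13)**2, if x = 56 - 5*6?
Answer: 169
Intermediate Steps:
x = 26 (x = 56 - 30 = 26)
(x - 13)**2 = (26 - 13)**2 = 13**2 = 169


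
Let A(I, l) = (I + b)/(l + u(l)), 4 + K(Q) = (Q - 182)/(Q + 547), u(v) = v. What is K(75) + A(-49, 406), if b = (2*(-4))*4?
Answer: -1078761/252532 ≈ -4.2718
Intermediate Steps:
K(Q) = -4 + (-182 + Q)/(547 + Q) (K(Q) = -4 + (Q - 182)/(Q + 547) = -4 + (-182 + Q)/(547 + Q))
b = -32 (b = -8*4 = -32)
A(I, l) = (-32 + I)/(2*l) (A(I, l) = (I - 32)/(l + l) = (-32 + I)/((2*l)) = (-32 + I)*(1/(2*l)) = (-32 + I)/(2*l))
K(75) + A(-49, 406) = 3*(-790 - 1*75)/(547 + 75) + (½)*(-32 - 49)/406 = 3*(-790 - 75)/622 + (½)*(1/406)*(-81) = 3*(1/622)*(-865) - 81/812 = -2595/622 - 81/812 = -1078761/252532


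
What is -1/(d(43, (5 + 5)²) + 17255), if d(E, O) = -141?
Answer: -1/17114 ≈ -5.8432e-5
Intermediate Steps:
-1/(d(43, (5 + 5)²) + 17255) = -1/(-141 + 17255) = -1/17114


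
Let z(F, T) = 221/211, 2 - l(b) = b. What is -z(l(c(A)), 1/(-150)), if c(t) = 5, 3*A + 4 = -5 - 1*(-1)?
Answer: -221/211 ≈ -1.0474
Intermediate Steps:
A = -8/3 (A = -4/3 + (-5 - 1*(-1))/3 = -4/3 + (-5 + 1)/3 = -4/3 + (1/3)*(-4) = -4/3 - 4/3 = -8/3 ≈ -2.6667)
l(b) = 2 - b
z(F, T) = 221/211 (z(F, T) = 221*(1/211) = 221/211)
-z(l(c(A)), 1/(-150)) = -1*221/211 = -221/211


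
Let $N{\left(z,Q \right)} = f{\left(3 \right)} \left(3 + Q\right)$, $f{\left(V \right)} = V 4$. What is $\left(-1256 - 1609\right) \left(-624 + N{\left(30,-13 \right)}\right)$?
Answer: $2131560$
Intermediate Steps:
$f{\left(V \right)} = 4 V$
$N{\left(z,Q \right)} = 36 + 12 Q$ ($N{\left(z,Q \right)} = 4 \cdot 3 \left(3 + Q\right) = 12 \left(3 + Q\right) = 36 + 12 Q$)
$\left(-1256 - 1609\right) \left(-624 + N{\left(30,-13 \right)}\right) = \left(-1256 - 1609\right) \left(-624 + \left(36 + 12 \left(-13\right)\right)\right) = - 2865 \left(-624 + \left(36 - 156\right)\right) = - 2865 \left(-624 - 120\right) = \left(-2865\right) \left(-744\right) = 2131560$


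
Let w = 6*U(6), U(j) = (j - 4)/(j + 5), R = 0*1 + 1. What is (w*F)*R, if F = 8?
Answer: 96/11 ≈ 8.7273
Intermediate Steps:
R = 1 (R = 0 + 1 = 1)
U(j) = (-4 + j)/(5 + j)
w = 12/11 (w = 6*((-4 + 6)/(5 + 6)) = 6*(2/11) = 12/11 ≈ 1.0909)
(w*F)*R = ((12/11)*8)*1 = (96/11)*1 = 96/11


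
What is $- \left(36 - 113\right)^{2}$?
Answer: $-5929$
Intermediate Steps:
$- \left(36 - 113\right)^{2} = - \left(-77\right)^{2} = \left(-1\right) 5929 = -5929$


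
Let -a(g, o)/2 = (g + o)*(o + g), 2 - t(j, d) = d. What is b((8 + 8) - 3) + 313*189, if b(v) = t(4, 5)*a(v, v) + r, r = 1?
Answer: 63214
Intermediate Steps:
t(j, d) = 2 - d
a(g, o) = -2*(g + o)² (a(g, o) = -2*(g + o)*(o + g) = -2*(g + o)*(g + o) = -2*(g + o)²)
b(v) = 1 + 24*v² (b(v) = (2 - 1*5)*(-2*(v + v)²) + 1 = (2 - 5)*(-2*4*v²) + 1 = -(-6)*4*v² + 1 = -(-24)*v² + 1 = 24*v² + 1 = 1 + 24*v²)
b((8 + 8) - 3) + 313*189 = (1 + 24*((8 + 8) - 3)²) + 313*189 = (1 + 24*(16 - 3)²) + 59157 = (1 + 24*13²) + 59157 = (1 + 24*169) + 59157 = (1 + 4056) + 59157 = 4057 + 59157 = 63214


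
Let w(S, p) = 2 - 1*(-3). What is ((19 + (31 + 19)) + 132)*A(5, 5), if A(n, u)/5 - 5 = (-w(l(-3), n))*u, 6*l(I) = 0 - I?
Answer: -20100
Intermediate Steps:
l(I) = -I/6 (l(I) = (0 - I)/6 = (-I)/6 = -I/6)
w(S, p) = 5 (w(S, p) = 2 + 3 = 5)
A(n, u) = 25 - 25*u (A(n, u) = 25 + 5*((-1*5)*u) = 25 + 5*(-5*u) = 25 - 25*u)
((19 + (31 + 19)) + 132)*A(5, 5) = ((19 + (31 + 19)) + 132)*(25 - 25*5) = ((19 + 50) + 132)*(25 - 125) = (69 + 132)*(-100) = 201*(-100) = -20100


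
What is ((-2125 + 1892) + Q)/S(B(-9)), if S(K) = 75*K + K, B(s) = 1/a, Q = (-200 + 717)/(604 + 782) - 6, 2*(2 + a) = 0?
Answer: 30067/4788 ≈ 6.2797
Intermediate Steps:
a = -2 (a = -2 + (½)*0 = -2 + 0 = -2)
Q = -709/126 (Q = 517/1386 - 6 = 517*(1/1386) - 6 = 47/126 - 6 = -709/126 ≈ -5.6270)
B(s) = -½ (B(s) = 1/(-2) = -½)
S(K) = 76*K
((-2125 + 1892) + Q)/S(B(-9)) = ((-2125 + 1892) - 709/126)/((76*(-½))) = (-233 - 709/126)/(-38) = -30067/126*(-1/38) = 30067/4788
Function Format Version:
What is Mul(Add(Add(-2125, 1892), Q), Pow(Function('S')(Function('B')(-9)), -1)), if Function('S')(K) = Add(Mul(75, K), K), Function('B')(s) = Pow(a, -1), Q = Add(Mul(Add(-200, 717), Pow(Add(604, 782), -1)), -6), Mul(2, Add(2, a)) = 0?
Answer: Rational(30067, 4788) ≈ 6.2797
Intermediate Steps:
a = -2 (a = Add(-2, Mul(Rational(1, 2), 0)) = Add(-2, 0) = -2)
Q = Rational(-709, 126) (Q = Add(Mul(517, Pow(1386, -1)), -6) = Add(Mul(517, Rational(1, 1386)), -6) = Add(Rational(47, 126), -6) = Rational(-709, 126) ≈ -5.6270)
Function('B')(s) = Rational(-1, 2) (Function('B')(s) = Pow(-2, -1) = Rational(-1, 2))
Function('S')(K) = Mul(76, K)
Mul(Add(Add(-2125, 1892), Q), Pow(Function('S')(Function('B')(-9)), -1)) = Mul(Add(Add(-2125, 1892), Rational(-709, 126)), Pow(Mul(76, Rational(-1, 2)), -1)) = Mul(Add(-233, Rational(-709, 126)), Pow(-38, -1)) = Mul(Rational(-30067, 126), Rational(-1, 38)) = Rational(30067, 4788)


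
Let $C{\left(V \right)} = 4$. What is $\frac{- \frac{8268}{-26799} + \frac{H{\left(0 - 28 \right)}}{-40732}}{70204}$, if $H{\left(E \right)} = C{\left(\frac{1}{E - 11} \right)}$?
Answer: $\frac{28055415}{6386088536756} \approx 4.3932 \cdot 10^{-6}$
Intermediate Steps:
$H{\left(E \right)} = 4$
$\frac{- \frac{8268}{-26799} + \frac{H{\left(0 - 28 \right)}}{-40732}}{70204} = \frac{- \frac{8268}{-26799} + \frac{4}{-40732}}{70204} = \left(\left(-8268\right) \left(- \frac{1}{26799}\right) + 4 \left(- \frac{1}{40732}\right)\right) \frac{1}{70204} = \left(\frac{2756}{8933} - \frac{1}{10183}\right) \frac{1}{70204} = \frac{28055415}{90964739} \cdot \frac{1}{70204} = \frac{28055415}{6386088536756}$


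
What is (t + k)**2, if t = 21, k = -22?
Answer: 1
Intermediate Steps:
(t + k)**2 = (21 - 22)**2 = (-1)**2 = 1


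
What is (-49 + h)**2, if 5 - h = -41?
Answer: 9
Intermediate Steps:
h = 46 (h = 5 - 1*(-41) = 5 + 41 = 46)
(-49 + h)**2 = (-49 + 46)**2 = (-3)**2 = 9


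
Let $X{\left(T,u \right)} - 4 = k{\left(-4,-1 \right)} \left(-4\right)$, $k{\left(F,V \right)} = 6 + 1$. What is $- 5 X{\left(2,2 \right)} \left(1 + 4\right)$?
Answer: $600$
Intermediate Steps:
$k{\left(F,V \right)} = 7$
$X{\left(T,u \right)} = -24$ ($X{\left(T,u \right)} = 4 + 7 \left(-4\right) = 4 - 28 = -24$)
$- 5 X{\left(2,2 \right)} \left(1 + 4\right) = \left(-5\right) \left(-24\right) \left(1 + 4\right) = 120 \cdot 5 = 600$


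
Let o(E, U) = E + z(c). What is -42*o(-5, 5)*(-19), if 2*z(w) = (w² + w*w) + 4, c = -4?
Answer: 10374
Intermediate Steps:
z(w) = 2 + w² (z(w) = ((w² + w*w) + 4)/2 = ((w² + w²) + 4)/2 = (2*w² + 4)/2 = (4 + 2*w²)/2 = 2 + w²)
o(E, U) = 18 + E (o(E, U) = E + (2 + (-4)²) = E + (2 + 16) = E + 18 = 18 + E)
-42*o(-5, 5)*(-19) = -42*(18 - 5)*(-19) = -42*13*(-19) = -546*(-19) = 10374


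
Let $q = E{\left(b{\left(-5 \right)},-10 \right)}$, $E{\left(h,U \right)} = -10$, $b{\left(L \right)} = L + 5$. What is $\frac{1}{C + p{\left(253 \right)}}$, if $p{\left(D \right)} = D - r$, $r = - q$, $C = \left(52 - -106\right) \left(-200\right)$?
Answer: $- \frac{1}{31357} \approx -3.1891 \cdot 10^{-5}$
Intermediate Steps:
$b{\left(L \right)} = 5 + L$
$q = -10$
$C = -31600$ ($C = \left(52 + 106\right) \left(-200\right) = 158 \left(-200\right) = -31600$)
$r = 10$ ($r = \left(-1\right) \left(-10\right) = 10$)
$p{\left(D \right)} = -10 + D$ ($p{\left(D \right)} = D - 10 = -10 + D$)
$\frac{1}{C + p{\left(253 \right)}} = \frac{1}{-31600 + \left(-10 + 253\right)} = \frac{1}{-31600 + 243} = \frac{1}{-31357} = - \frac{1}{31357}$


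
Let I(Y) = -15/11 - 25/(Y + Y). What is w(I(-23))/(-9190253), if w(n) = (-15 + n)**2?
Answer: -64080025/2353035617108 ≈ -2.7233e-5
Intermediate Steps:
I(Y) = -15/11 - 25/(2*Y) (I(Y) = -15*1/11 - 25*1/(2*Y) = -15/11 - 25/(2*Y))
w(I(-23))/(-9190253) = (-15 + (5/22)*(-55 - 6*(-23))/(-23))**2/(-9190253) = (-15 + (5/22)*(-1/23)*(-55 + 138))**2*(-1/9190253) = (-15 + (5/22)*(-1/23)*83)**2*(-1/9190253) = (-15 - 415/506)**2*(-1/9190253) = (-8005/506)**2*(-1/9190253) = (64080025/256036)*(-1/9190253) = -64080025/2353035617108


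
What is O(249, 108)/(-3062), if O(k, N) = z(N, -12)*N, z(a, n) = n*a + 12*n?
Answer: 77760/1531 ≈ 50.790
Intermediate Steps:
z(a, n) = 12*n + a*n (z(a, n) = a*n + 12*n = 12*n + a*n)
O(k, N) = N*(-144 - 12*N) (O(k, N) = (-12*(12 + N))*N = (-144 - 12*N)*N = N*(-144 - 12*N))
O(249, 108)/(-3062) = (12*108*(-12 - 1*108))/(-3062) = (12*108*(-12 - 108))*(-1/3062) = (12*108*(-120))*(-1/3062) = -155520*(-1/3062) = 77760/1531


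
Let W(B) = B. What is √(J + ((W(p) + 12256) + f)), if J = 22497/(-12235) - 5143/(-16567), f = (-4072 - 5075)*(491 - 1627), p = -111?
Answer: √427425025091046949807895/202697245 ≈ 3225.4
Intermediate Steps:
f = 10390992 (f = -9147*(-1136) = 10390992)
J = -309783194/202697245 (J = 22497*(-1/12235) - 5143*(-1/16567) = -22497/12235 + 5143/16567 = -309783194/202697245 ≈ -1.5283)
√(J + ((W(p) + 12256) + f)) = √(-309783194/202697245 + ((-111 + 12256) + 10390992)) = √(-309783194/202697245 + (12145 + 10390992)) = √(-309783194/202697245 + 10403137) = √(2108686899474371/202697245) = √427425025091046949807895/202697245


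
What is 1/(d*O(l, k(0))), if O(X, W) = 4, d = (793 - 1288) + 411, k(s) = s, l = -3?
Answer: -1/336 ≈ -0.0029762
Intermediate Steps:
d = -84 (d = -495 + 411 = -84)
1/(d*O(l, k(0))) = 1/(-84*4) = 1/(-336) = -1/336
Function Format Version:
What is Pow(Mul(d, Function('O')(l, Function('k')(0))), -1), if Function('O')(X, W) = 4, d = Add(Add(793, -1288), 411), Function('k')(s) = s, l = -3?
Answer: Rational(-1, 336) ≈ -0.0029762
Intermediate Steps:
d = -84 (d = Add(-495, 411) = -84)
Pow(Mul(d, Function('O')(l, Function('k')(0))), -1) = Pow(Mul(-84, 4), -1) = Pow(-336, -1) = Rational(-1, 336)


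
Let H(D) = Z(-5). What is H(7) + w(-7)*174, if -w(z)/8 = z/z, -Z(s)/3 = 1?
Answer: -1395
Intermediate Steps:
Z(s) = -3 (Z(s) = -3*1 = -3)
H(D) = -3
w(z) = -8 (w(z) = -8*z/z = -8*1 = -8)
H(7) + w(-7)*174 = -3 - 8*174 = -3 - 1392 = -1395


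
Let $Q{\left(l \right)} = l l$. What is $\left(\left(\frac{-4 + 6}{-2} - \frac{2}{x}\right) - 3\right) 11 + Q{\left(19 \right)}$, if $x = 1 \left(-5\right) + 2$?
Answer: $\frac{973}{3} \approx 324.33$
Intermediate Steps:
$x = -3$ ($x = -5 + 2 = -3$)
$Q{\left(l \right)} = l^{2}$
$\left(\left(\frac{-4 + 6}{-2} - \frac{2}{x}\right) - 3\right) 11 + Q{\left(19 \right)} = \left(\left(\frac{-4 + 6}{-2} - \frac{2}{-3}\right) - 3\right) 11 + 19^{2} = \left(\left(2 \left(- \frac{1}{2}\right) - - \frac{2}{3}\right) - 3\right) 11 + 361 = \left(\left(-1 + \frac{2}{3}\right) - 3\right) 11 + 361 = \left(- \frac{1}{3} - 3\right) 11 + 361 = \left(- \frac{10}{3}\right) 11 + 361 = - \frac{110}{3} + 361 = \frac{973}{3}$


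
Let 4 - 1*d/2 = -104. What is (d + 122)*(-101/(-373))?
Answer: 34138/373 ≈ 91.523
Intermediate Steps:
d = 216 (d = 8 - 2*(-104) = 8 + 208 = 216)
(d + 122)*(-101/(-373)) = (216 + 122)*(-101/(-373)) = 338*(-101*(-1/373)) = 338*(101/373) = 34138/373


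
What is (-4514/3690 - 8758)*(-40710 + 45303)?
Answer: -24742134277/615 ≈ -4.0231e+7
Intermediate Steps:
(-4514/3690 - 8758)*(-40710 + 45303) = (-4514*1/3690 - 8758)*4593 = (-2257/1845 - 8758)*4593 = -16160767/1845*4593 = -24742134277/615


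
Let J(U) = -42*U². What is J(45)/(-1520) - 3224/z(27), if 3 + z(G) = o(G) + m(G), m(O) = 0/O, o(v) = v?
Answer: -35741/456 ≈ -78.379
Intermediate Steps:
m(O) = 0
z(G) = -3 + G (z(G) = -3 + (G + 0) = -3 + G)
J(45)/(-1520) - 3224/z(27) = -42*45²/(-1520) - 3224/(-3 + 27) = -42*2025*(-1/1520) - 3224/24 = -85050*(-1/1520) - 3224*1/24 = 8505/152 - 403/3 = -35741/456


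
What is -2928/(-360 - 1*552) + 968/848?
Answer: 8765/2014 ≈ 4.3520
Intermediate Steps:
-2928/(-360 - 1*552) + 968/848 = -2928/(-360 - 552) + 968*(1/848) = -2928/(-912) + 121/106 = -2928*(-1/912) + 121/106 = 61/19 + 121/106 = 8765/2014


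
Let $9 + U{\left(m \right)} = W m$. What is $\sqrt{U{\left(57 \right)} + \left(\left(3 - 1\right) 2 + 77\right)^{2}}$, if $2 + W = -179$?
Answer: $i \sqrt{3765} \approx 61.36 i$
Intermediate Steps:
$W = -181$ ($W = -2 - 179 = -181$)
$U{\left(m \right)} = -9 - 181 m$
$\sqrt{U{\left(57 \right)} + \left(\left(3 - 1\right) 2 + 77\right)^{2}} = \sqrt{\left(-9 - 10317\right) + \left(\left(3 - 1\right) 2 + 77\right)^{2}} = \sqrt{\left(-9 - 10317\right) + \left(2 \cdot 2 + 77\right)^{2}} = \sqrt{-10326 + \left(4 + 77\right)^{2}} = \sqrt{-10326 + 81^{2}} = \sqrt{-10326 + 6561} = \sqrt{-3765} = i \sqrt{3765}$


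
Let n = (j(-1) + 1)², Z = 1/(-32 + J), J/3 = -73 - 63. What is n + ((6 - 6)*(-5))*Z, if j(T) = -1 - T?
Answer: 1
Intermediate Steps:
J = -408 (J = 3*(-73 - 63) = 3*(-136) = -408)
Z = -1/440 (Z = 1/(-32 - 408) = 1/(-440) = -1/440 ≈ -0.0022727)
n = 1 (n = ((-1 - 1*(-1)) + 1)² = ((-1 + 1) + 1)² = (0 + 1)² = 1² = 1)
n + ((6 - 6)*(-5))*Z = 1 + ((6 - 6)*(-5))*(-1/440) = 1 + (0*(-5))*(-1/440) = 1 + 0*(-1/440) = 1 + 0 = 1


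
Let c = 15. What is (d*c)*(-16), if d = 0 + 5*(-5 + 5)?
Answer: 0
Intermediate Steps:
d = 0 (d = 0 + 5*0 = 0 + 0 = 0)
(d*c)*(-16) = (0*15)*(-16) = 0*(-16) = 0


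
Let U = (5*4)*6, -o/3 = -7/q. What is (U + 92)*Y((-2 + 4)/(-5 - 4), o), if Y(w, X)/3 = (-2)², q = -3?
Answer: 2544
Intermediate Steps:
o = -7 (o = -(-21)/(-3) = -(-21)*(-1)/3 = -3*7/3 = -7)
U = 120 (U = 20*6 = 120)
Y(w, X) = 12 (Y(w, X) = 3*(-2)² = 3*4 = 12)
(U + 92)*Y((-2 + 4)/(-5 - 4), o) = (120 + 92)*12 = 212*12 = 2544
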